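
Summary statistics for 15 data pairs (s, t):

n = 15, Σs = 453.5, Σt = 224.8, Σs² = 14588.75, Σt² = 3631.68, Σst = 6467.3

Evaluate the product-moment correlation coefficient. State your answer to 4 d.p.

-0.6854

r = (nΣst − ΣsΣt) / √[(nΣs² − (Σs)²)(nΣt² − (Σt)²)]
Numerator: 15×6467.3 − 453.5×224.8 = -4937.3
Denominator: √[(218831.25 − 205662.25)(54475.2 − 50535.04)] = √[13169 × 3940.16] = 7203.3303
r = -4937.3 / 7203.3303 ≈ -0.6854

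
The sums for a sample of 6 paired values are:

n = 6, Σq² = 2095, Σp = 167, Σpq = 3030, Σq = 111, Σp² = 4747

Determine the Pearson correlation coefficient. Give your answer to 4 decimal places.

-0.9291

r = (nΣpq − ΣpΣq) / √[(nΣp² − (Σp)²)(nΣq² − (Σq)²)]
Numerator: 6×3030 − 167×111 = -357
Denominator: √[(28482 − 27889)(12570 − 12321)] = √[593 × 249] = 384.2616
r = -357 / 384.2616 ≈ -0.9291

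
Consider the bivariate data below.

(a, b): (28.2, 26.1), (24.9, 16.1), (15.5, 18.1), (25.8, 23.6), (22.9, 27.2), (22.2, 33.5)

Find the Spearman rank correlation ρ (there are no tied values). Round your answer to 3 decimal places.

-0.086

Rank a: 6, 4, 1, 5, 3, 2
Rank b: 4, 1, 2, 3, 5, 6
d = rank(a) − rank(b): 2, 3, -1, 2, -2, -4; Σd² = 38
ρ = 1 − 6Σd² / [n(n²−1)] = 1 − 6×38 / (6×35) = 1 − 228/210 ≈ -0.086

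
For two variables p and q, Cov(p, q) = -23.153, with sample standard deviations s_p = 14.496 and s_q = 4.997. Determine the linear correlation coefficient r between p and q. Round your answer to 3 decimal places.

-0.320

r = Cov(p,q) / (s_p · s_q) = -23.153 / (14.496 × 4.997)
  = -23.153 / 72.4365 ≈ -0.320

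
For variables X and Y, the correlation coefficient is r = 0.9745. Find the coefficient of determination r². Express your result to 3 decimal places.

0.950

r² = (0.9745)² = 0.950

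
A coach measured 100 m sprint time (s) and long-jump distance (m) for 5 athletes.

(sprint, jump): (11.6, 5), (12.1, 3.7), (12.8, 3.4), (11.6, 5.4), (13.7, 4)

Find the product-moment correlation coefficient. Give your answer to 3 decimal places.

n = 5, Σx = 61.8, Σy = 21.5, Σx² = 767.06, Σy² = 95.41, Σxy = 263.73
nΣxy − ΣxΣy = 1318.65 − 1328.7 = -10.05
nΣx² − (Σx)² = 3835.3 − 3819.24 = 16.06; nΣy² − (Σy)² = 477.05 − 462.25 = 14.8
r = -10.05 / √(16.06 × 14.8) = -10.05 / 15.4171 ≈ -0.652

-0.652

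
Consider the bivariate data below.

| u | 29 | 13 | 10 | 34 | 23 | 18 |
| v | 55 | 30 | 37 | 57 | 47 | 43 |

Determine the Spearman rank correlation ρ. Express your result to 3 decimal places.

0.943

Rank u: 5, 2, 1, 6, 4, 3
Rank v: 5, 1, 2, 6, 4, 3
d = rank(u) − rank(v): 0, 1, -1, 0, 0, 0; Σd² = 2
ρ = 1 − 6Σd² / [n(n²−1)] = 1 − 6×2 / (6×35) = 1 − 12/210 ≈ 0.943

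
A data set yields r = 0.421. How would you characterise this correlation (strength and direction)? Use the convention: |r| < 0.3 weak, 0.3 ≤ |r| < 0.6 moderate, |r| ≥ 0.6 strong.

moderate positive

r = 0.421 > 0 so the relationship is positive.
|r| = 0.421, which falls in the moderate range.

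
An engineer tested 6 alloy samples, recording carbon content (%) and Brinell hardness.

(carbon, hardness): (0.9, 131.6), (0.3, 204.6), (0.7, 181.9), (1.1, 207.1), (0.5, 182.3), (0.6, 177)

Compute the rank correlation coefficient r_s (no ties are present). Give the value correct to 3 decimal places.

Rank carbon: 5, 1, 4, 6, 2, 3
Rank hardness: 1, 5, 3, 6, 4, 2
d = rank(carbon) − rank(hardness): 4, -4, 1, 0, -2, 1; Σd² = 38
ρ = 1 − 6Σd² / [n(n²−1)] = 1 − 6×38 / (6×35) = 1 − 228/210 ≈ -0.086

-0.086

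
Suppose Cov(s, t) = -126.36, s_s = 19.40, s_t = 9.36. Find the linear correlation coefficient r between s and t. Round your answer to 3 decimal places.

-0.696

r = Cov(s,t) / (s_s · s_t) = -126.36 / (19.40 × 9.36)
  = -126.36 / 181.5840 ≈ -0.696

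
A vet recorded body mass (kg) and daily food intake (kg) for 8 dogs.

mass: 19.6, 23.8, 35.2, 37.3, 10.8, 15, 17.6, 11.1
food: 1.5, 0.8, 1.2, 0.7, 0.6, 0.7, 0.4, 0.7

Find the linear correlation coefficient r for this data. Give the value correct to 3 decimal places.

n = 8, Σx = 170.4, Σy = 6.6, Σx² = 4355.54, Σy² = 6.32, Σxy = 148.58
nΣxy − ΣxΣy = 1188.64 − 1124.64 = 64
nΣx² − (Σx)² = 34844.32 − 29036.16 = 5808.16; nΣy² − (Σy)² = 50.56 − 43.56 = 7
r = 64 / √(5808.16 × 7) = 64 / 201.6361 ≈ 0.317

0.317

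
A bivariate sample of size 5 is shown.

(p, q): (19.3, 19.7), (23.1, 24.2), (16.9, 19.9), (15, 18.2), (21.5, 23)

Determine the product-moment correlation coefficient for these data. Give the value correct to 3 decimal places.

n = 5, Σp = 95.8, Σq = 105, Σp² = 1878.96, Σq² = 2229.98, Σpq = 2043.04
nΣpq − ΣpΣq = 10215.2 − 10059 = 156.2
nΣp² − (Σp)² = 9394.8 − 9177.64 = 217.16; nΣq² − (Σq)² = 11149.9 − 11025 = 124.9
r = 156.2 / √(217.16 × 124.9) = 156.2 / 164.6915 ≈ 0.948

0.948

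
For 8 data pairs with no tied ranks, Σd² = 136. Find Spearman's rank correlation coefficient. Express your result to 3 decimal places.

ρ = 1 − 6Σd² / [n(n²−1)] = 1 − 6×136 / (8×63)
  = 1 − 816/504 = 1 − 1.6190 ≈ -0.619

-0.619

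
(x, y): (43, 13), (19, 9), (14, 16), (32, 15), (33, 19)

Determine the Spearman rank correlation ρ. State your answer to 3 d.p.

0.000

Rank x: 5, 2, 1, 3, 4
Rank y: 2, 1, 4, 3, 5
d = rank(x) − rank(y): 3, 1, -3, 0, -1; Σd² = 20
ρ = 1 − 6Σd² / [n(n²−1)] = 1 − 6×20 / (5×24) = 1 − 120/120 ≈ 0.000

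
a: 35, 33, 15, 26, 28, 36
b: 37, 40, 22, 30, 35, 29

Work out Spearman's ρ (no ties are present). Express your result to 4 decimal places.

0.3714

Rank a: 5, 4, 1, 2, 3, 6
Rank b: 5, 6, 1, 3, 4, 2
d = rank(a) − rank(b): 0, -2, 0, -1, -1, 4; Σd² = 22
ρ = 1 − 6Σd² / [n(n²−1)] = 1 − 6×22 / (6×35) = 1 − 132/210 ≈ 0.3714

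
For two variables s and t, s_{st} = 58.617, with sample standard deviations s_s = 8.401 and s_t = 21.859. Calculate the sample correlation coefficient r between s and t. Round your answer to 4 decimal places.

r = Cov(s,t) / (s_s · s_t) = 58.617 / (8.401 × 21.859)
  = 58.617 / 183.6375 ≈ 0.3192

0.3192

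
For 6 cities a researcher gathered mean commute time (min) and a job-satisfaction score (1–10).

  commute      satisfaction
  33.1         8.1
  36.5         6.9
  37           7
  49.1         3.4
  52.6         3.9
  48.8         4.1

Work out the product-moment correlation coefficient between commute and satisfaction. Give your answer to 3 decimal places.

n = 6, Σx = 257.1, Σy = 33.4, Σx² = 11355.87, Σy² = 205.8, Σxy = 1351.12
nΣxy − ΣxΣy = 8106.72 − 8587.14 = -480.42
nΣx² − (Σx)² = 68135.22 − 66100.41 = 2034.81; nΣy² − (Σy)² = 1234.8 − 1115.56 = 119.24
r = -480.42 / √(2034.81 × 119.24) = -480.42 / 492.5756 ≈ -0.975

-0.975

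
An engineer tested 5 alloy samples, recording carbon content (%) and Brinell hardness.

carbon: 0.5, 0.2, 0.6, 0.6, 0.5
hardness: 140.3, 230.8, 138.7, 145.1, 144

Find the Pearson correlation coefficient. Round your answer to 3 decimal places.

n = 5, Σx = 2.4, Σy = 798.9, Σx² = 1.26, Σy² = 133980.43, Σxy = 358.59
nΣxy − ΣxΣy = 1792.95 − 1917.36 = -124.41
nΣx² − (Σx)² = 6.3 − 5.76 = 0.54; nΣy² − (Σy)² = 669902.15 − 638241.21 = 31660.94
r = -124.41 / √(0.54 × 31660.94) = -124.41 / 130.7551 ≈ -0.951

-0.951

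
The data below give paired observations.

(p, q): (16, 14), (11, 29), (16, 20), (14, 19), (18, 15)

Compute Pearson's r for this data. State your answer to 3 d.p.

n = 5, Σp = 75, Σq = 97, Σp² = 1153, Σq² = 2023, Σpq = 1399
nΣpq − ΣpΣq = 6995 − 7275 = -280
nΣp² − (Σp)² = 5765 − 5625 = 140; nΣq² − (Σq)² = 10115 − 9409 = 706
r = -280 / √(140 × 706) = -280 / 314.3883 ≈ -0.891

-0.891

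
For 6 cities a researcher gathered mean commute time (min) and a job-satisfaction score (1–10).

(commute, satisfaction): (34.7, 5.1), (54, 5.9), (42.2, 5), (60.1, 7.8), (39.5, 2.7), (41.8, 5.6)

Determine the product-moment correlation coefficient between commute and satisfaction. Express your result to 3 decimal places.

0.748

n = 6, Σx = 272.3, Σy = 32.1, Σx² = 12820.43, Σy² = 185.31, Σxy = 1516.08
nΣxy − ΣxΣy = 9096.48 − 8740.83 = 355.65
nΣx² − (Σx)² = 76922.58 − 74147.29 = 2775.29; nΣy² − (Σy)² = 1111.86 − 1030.41 = 81.45
r = 355.65 / √(2775.29 × 81.45) = 355.65 / 475.4444 ≈ 0.748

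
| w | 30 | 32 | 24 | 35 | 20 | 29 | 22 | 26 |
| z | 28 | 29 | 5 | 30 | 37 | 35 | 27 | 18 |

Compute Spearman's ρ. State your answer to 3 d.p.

0.119

Rank w: 6, 7, 3, 8, 1, 5, 2, 4
Rank z: 4, 5, 1, 6, 8, 7, 3, 2
d = rank(w) − rank(z): 2, 2, 2, 2, -7, -2, -1, 2; Σd² = 74
ρ = 1 − 6Σd² / [n(n²−1)] = 1 − 6×74 / (8×63) = 1 − 444/504 ≈ 0.119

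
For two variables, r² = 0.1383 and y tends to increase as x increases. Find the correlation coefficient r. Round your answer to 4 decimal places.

|r| = √0.1383 = 0.3719
The association is positive, so r = 0.3719.

0.3719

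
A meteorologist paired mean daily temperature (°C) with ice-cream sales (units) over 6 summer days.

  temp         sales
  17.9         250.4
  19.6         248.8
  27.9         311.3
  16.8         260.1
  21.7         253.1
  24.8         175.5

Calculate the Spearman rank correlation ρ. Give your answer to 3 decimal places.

0.029

Rank temp: 2, 3, 6, 1, 4, 5
Rank sales: 3, 2, 6, 5, 4, 1
d = rank(temp) − rank(sales): -1, 1, 0, -4, 0, 4; Σd² = 34
ρ = 1 − 6Σd² / [n(n²−1)] = 1 − 6×34 / (6×35) = 1 − 204/210 ≈ 0.029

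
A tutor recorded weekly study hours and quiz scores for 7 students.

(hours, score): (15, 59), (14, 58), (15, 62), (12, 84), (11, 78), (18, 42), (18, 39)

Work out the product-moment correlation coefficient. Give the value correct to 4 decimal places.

n = 7, Σx = 103, Σy = 422, Σx² = 1559, Σy² = 27114, Σxy = 5951
nΣxy − ΣxΣy = 41657 − 43466 = -1809
nΣx² − (Σx)² = 10913 − 10609 = 304; nΣy² − (Σy)² = 189798 − 178084 = 11714
r = -1809 / √(304 × 11714) = -1809 / 1887.0760 ≈ -0.9586

-0.9586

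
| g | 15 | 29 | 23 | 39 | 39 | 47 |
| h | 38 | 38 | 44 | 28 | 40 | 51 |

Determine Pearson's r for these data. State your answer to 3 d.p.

0.189

n = 6, Σg = 192, Σh = 239, Σg² = 6846, Σh² = 9809, Σgh = 7733
nΣgh − ΣgΣh = 46398 − 45888 = 510
nΣg² − (Σg)² = 41076 − 36864 = 4212; nΣh² − (Σh)² = 58854 − 57121 = 1733
r = 510 / √(4212 × 1733) = 510 / 2701.7394 ≈ 0.189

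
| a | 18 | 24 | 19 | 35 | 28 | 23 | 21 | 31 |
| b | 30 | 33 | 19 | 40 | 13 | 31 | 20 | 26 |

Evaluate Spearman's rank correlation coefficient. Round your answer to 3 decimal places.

Rank a: 1, 5, 2, 8, 6, 4, 3, 7
Rank b: 5, 7, 2, 8, 1, 6, 3, 4
d = rank(a) − rank(b): -4, -2, 0, 0, 5, -2, 0, 3; Σd² = 58
ρ = 1 − 6Σd² / [n(n²−1)] = 1 − 6×58 / (8×63) = 1 − 348/504 ≈ 0.310

0.310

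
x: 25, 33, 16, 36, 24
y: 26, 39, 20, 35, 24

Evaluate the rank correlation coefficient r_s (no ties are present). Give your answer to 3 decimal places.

0.900

Rank x: 3, 4, 1, 5, 2
Rank y: 3, 5, 1, 4, 2
d = rank(x) − rank(y): 0, -1, 0, 1, 0; Σd² = 2
ρ = 1 − 6Σd² / [n(n²−1)] = 1 − 6×2 / (5×24) = 1 − 12/120 ≈ 0.900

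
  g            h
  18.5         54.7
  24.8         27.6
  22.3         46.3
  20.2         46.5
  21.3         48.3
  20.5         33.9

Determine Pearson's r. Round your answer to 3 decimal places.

-0.741

n = 6, Σg = 127.6, Σh = 257.3, Σg² = 2736.56, Σh² = 11541.89, Σgh = 5391.96
nΣgh − ΣgΣh = 32351.76 − 32831.48 = -479.72
nΣg² − (Σg)² = 16419.36 − 16281.76 = 137.6; nΣh² − (Σh)² = 69251.34 − 66203.29 = 3048.05
r = -479.72 / √(137.6 × 3048.05) = -479.72 / 647.6200 ≈ -0.741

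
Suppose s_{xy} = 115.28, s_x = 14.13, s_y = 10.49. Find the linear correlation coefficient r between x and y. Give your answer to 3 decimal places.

0.778

r = Cov(x,y) / (s_x · s_y) = 115.28 / (14.13 × 10.49)
  = 115.28 / 148.2237 ≈ 0.778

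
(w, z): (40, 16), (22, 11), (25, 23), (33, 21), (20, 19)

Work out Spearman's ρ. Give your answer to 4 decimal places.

Rank w: 5, 2, 3, 4, 1
Rank z: 2, 1, 5, 4, 3
d = rank(w) − rank(z): 3, 1, -2, 0, -2; Σd² = 18
ρ = 1 − 6Σd² / [n(n²−1)] = 1 − 6×18 / (5×24) = 1 − 108/120 ≈ 0.1000

0.1000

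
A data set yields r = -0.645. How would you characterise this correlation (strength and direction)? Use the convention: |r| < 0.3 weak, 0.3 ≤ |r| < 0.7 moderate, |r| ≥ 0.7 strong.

moderate negative

r = -0.645 < 0 so the relationship is negative.
|r| = 0.645, which falls in the moderate range.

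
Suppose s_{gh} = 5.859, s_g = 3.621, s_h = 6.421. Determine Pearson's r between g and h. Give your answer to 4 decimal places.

r = Cov(g,h) / (s_g · s_h) = 5.859 / (3.621 × 6.421)
  = 5.859 / 23.2504 ≈ 0.2520

0.2520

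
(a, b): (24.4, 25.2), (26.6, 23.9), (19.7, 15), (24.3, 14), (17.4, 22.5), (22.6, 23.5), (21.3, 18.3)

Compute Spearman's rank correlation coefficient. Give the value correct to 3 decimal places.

Rank a: 6, 7, 2, 5, 1, 4, 3
Rank b: 7, 6, 2, 1, 4, 5, 3
d = rank(a) − rank(b): -1, 1, 0, 4, -3, -1, 0; Σd² = 28
ρ = 1 − 6Σd² / [n(n²−1)] = 1 − 6×28 / (7×48) = 1 − 168/336 ≈ 0.500

0.500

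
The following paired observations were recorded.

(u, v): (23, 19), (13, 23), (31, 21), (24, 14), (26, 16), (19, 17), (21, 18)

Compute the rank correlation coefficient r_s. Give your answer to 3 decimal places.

-0.286

Rank u: 4, 1, 7, 5, 6, 2, 3
Rank v: 5, 7, 6, 1, 2, 3, 4
d = rank(u) − rank(v): -1, -6, 1, 4, 4, -1, -1; Σd² = 72
ρ = 1 − 6Σd² / [n(n²−1)] = 1 − 6×72 / (7×48) = 1 − 432/336 ≈ -0.286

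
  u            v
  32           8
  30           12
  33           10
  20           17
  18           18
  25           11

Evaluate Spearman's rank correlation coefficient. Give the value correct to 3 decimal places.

Rank u: 5, 4, 6, 2, 1, 3
Rank v: 1, 4, 2, 5, 6, 3
d = rank(u) − rank(v): 4, 0, 4, -3, -5, 0; Σd² = 66
ρ = 1 − 6Σd² / [n(n²−1)] = 1 − 6×66 / (6×35) = 1 − 396/210 ≈ -0.886

-0.886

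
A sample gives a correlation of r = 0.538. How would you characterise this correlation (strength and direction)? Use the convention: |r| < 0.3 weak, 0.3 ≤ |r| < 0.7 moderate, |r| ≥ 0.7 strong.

r = 0.538 > 0 so the relationship is positive.
|r| = 0.538, which falls in the moderate range.

moderate positive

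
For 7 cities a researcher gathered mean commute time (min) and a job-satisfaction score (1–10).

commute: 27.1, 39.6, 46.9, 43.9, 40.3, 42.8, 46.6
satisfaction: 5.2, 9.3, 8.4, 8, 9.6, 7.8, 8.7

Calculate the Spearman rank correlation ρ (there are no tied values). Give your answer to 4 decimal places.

0.1071

Rank commute: 1, 2, 7, 5, 3, 4, 6
Rank satisfaction: 1, 6, 4, 3, 7, 2, 5
d = rank(commute) − rank(satisfaction): 0, -4, 3, 2, -4, 2, 1; Σd² = 50
ρ = 1 − 6Σd² / [n(n²−1)] = 1 − 6×50 / (7×48) = 1 − 300/336 ≈ 0.1071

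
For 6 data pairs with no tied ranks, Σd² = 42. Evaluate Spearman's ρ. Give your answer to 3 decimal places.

ρ = 1 − 6Σd² / [n(n²−1)] = 1 − 6×42 / (6×35)
  = 1 − 252/210 = 1 − 1.2000 ≈ -0.200

-0.200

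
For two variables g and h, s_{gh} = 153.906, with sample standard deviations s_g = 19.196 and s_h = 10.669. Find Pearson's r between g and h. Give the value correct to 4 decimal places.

r = Cov(g,h) / (s_g · s_h) = 153.906 / (19.196 × 10.669)
  = 153.906 / 204.8021 ≈ 0.7515

0.7515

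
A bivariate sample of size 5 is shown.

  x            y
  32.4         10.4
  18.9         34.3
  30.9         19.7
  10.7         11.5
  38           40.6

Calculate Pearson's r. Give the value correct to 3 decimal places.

n = 5, Σx = 130.9, Σy = 116.5, Σx² = 3920.27, Σy² = 3453.35, Σxy = 3259.81
nΣxy − ΣxΣy = 16299.05 − 15249.85 = 1049.2
nΣx² − (Σx)² = 19601.35 − 17134.81 = 2466.54; nΣy² − (Σy)² = 17266.75 − 13572.25 = 3694.5
r = 1049.2 / √(2466.54 × 3694.5) = 1049.2 / 3018.7136 ≈ 0.348

0.348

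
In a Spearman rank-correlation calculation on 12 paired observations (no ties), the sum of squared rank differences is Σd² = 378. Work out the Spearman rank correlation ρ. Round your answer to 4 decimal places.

-0.3217

ρ = 1 − 6Σd² / [n(n²−1)] = 1 − 6×378 / (12×143)
  = 1 − 2268/1716 = 1 − 1.32168 ≈ -0.3217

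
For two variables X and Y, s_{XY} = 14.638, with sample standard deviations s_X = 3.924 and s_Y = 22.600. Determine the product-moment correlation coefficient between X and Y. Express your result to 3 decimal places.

r = Cov(X,Y) / (s_X · s_Y) = 14.638 / (3.924 × 22.600)
  = 14.638 / 88.6824 ≈ 0.165

0.165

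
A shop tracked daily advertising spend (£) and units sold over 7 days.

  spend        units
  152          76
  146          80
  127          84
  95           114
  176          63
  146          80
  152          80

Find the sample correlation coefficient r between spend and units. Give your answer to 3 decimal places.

-0.972

n = 7, Σx = 994, Σy = 577, Σx² = 144970, Σy² = 48997, Σxy = 79658
nΣxy − ΣxΣy = 557606 − 573538 = -15932
nΣx² − (Σx)² = 1014790 − 988036 = 26754; nΣy² − (Σy)² = 342979 − 332929 = 10050
r = -15932 / √(26754 × 10050) = -15932 / 16397.4907 ≈ -0.972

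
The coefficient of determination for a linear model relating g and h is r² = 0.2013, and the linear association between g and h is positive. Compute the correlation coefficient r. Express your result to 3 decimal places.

0.449

|r| = √0.2013 = 0.449
The association is positive, so r = 0.449.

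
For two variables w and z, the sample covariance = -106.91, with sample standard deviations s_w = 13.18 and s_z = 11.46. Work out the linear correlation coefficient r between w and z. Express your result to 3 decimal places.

r = Cov(w,z) / (s_w · s_z) = -106.91 / (13.18 × 11.46)
  = -106.91 / 151.0428 ≈ -0.708

-0.708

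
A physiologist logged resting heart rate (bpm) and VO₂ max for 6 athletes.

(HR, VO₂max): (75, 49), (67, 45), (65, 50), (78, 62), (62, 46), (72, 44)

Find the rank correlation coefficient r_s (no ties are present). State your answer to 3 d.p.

Rank HR: 5, 3, 2, 6, 1, 4
Rank VO₂max: 4, 2, 5, 6, 3, 1
d = rank(HR) − rank(VO₂max): 1, 1, -3, 0, -2, 3; Σd² = 24
ρ = 1 − 6Σd² / [n(n²−1)] = 1 − 6×24 / (6×35) = 1 − 144/210 ≈ 0.314

0.314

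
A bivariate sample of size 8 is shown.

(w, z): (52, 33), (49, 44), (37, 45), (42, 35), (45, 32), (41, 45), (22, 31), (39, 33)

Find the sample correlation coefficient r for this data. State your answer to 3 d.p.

n = 8, Σw = 327, Σz = 298, Σw² = 13949, Σz² = 11374, Σwz = 12261
nΣwz − ΣwΣz = 98088 − 97446 = 642
nΣw² − (Σw)² = 111592 − 106929 = 4663; nΣz² − (Σz)² = 90992 − 88804 = 2188
r = 642 / √(4663 × 2188) = 642 / 3194.1578 ≈ 0.201

0.201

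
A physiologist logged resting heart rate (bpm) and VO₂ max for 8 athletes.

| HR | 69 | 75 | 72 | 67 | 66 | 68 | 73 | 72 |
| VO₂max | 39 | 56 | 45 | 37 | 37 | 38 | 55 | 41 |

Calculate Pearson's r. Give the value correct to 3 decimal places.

n = 8, Σx = 562, Σy = 348, Σx² = 39552, Σy² = 15570, Σxy = 24603
nΣxy − ΣxΣy = 196824 − 195576 = 1248
nΣx² − (Σx)² = 316416 − 315844 = 572; nΣy² − (Σy)² = 124560 − 121104 = 3456
r = 1248 / √(572 × 3456) = 1248 / 1405.9986 ≈ 0.888

0.888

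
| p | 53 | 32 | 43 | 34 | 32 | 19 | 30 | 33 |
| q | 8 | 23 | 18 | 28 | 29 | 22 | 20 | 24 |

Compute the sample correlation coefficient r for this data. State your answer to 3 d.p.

n = 8, Σp = 276, Σq = 172, Σp² = 10212, Σq² = 4002, Σpq = 5624
nΣpq − ΣpΣq = 44992 − 47472 = -2480
nΣp² − (Σp)² = 81696 − 76176 = 5520; nΣq² − (Σq)² = 32016 − 29584 = 2432
r = -2480 / √(5520 × 2432) = -2480 / 3663.9651 ≈ -0.677

-0.677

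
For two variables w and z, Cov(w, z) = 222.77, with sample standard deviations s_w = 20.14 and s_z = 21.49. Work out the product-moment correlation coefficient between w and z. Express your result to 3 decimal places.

0.515

r = Cov(w,z) / (s_w · s_z) = 222.77 / (20.14 × 21.49)
  = 222.77 / 432.8086 ≈ 0.515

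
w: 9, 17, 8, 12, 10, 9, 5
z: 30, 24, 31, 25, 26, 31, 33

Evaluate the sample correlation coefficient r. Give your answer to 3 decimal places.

-0.890

n = 7, Σw = 70, Σz = 200, Σw² = 784, Σz² = 5788, Σwz = 1930
nΣwz − ΣwΣz = 13510 − 14000 = -490
nΣw² − (Σw)² = 5488 − 4900 = 588; nΣz² − (Σz)² = 40516 − 40000 = 516
r = -490 / √(588 × 516) = -490 / 550.8248 ≈ -0.890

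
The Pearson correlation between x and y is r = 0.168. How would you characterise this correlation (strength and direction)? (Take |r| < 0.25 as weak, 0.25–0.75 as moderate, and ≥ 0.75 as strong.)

r = 0.168 > 0 so the relationship is positive.
|r| = 0.168, which falls in the weak range.

weak positive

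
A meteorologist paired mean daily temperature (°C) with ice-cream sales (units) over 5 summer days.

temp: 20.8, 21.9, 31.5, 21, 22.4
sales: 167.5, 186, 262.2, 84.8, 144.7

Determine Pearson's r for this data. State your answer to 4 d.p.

0.8246

n = 5, Σx = 117.6, Σy = 845.2, Σx² = 2847.26, Σy² = 159530.22, Σxy = 20838.78
nΣxy − ΣxΣy = 104193.9 − 99395.52 = 4798.38
nΣx² − (Σx)² = 14236.3 − 13829.76 = 406.54; nΣy² − (Σy)² = 797651.1 − 714363.04 = 83288.06
r = 4798.38 / √(406.54 × 83288.06) = 4798.38 / 5818.9284 ≈ 0.8246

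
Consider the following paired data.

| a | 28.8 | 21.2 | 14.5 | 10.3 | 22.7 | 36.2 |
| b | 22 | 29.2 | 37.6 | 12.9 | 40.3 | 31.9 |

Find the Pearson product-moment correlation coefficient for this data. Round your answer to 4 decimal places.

0.2617

n = 6, Σa = 133.7, Σb = 173.9, Σa² = 3420.95, Σb² = 5558.51, Σab = 4000.3
nΣab − ΣaΣb = 24001.8 − 23250.43 = 751.37
nΣa² − (Σa)² = 20525.7 − 17875.69 = 2650.01; nΣb² − (Σb)² = 33351.06 − 30241.21 = 3109.85
r = 751.37 / √(2650.01 × 3109.85) = 751.37 / 2870.7375 ≈ 0.2617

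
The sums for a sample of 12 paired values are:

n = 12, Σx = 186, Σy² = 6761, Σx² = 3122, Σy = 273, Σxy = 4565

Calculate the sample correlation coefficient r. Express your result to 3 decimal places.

r = (nΣxy − ΣxΣy) / √[(nΣx² − (Σx)²)(nΣy² − (Σy)²)]
Numerator: 12×4565 − 186×273 = 4002
Denominator: √[(37464 − 34596)(81132 − 74529)] = √[2868 × 6603] = 4351.7128
r = 4002 / 4351.7128 ≈ 0.920

0.920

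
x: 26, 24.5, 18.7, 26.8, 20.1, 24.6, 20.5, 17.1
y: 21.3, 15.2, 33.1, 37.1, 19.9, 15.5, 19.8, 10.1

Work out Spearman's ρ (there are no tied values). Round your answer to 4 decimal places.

0.4286

Rank x: 7, 5, 2, 8, 3, 6, 4, 1
Rank y: 6, 2, 7, 8, 5, 3, 4, 1
d = rank(x) − rank(y): 1, 3, -5, 0, -2, 3, 0, 0; Σd² = 48
ρ = 1 − 6Σd² / [n(n²−1)] = 1 − 6×48 / (8×63) = 1 − 288/504 ≈ 0.4286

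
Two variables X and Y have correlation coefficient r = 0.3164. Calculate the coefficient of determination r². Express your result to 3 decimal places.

r² = (0.3164)² = 0.100

0.100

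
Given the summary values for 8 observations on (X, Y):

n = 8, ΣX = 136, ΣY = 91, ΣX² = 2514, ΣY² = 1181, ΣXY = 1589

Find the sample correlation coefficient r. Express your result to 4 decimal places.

r = (nΣXY − ΣXΣY) / √[(nΣX² − (ΣX)²)(nΣY² − (ΣY)²)]
Numerator: 8×1589 − 136×91 = 336
Denominator: √[(20112 − 18496)(9448 − 8281)] = √[1616 × 1167] = 1373.2705
r = 336 / 1373.2705 ≈ 0.2447

0.2447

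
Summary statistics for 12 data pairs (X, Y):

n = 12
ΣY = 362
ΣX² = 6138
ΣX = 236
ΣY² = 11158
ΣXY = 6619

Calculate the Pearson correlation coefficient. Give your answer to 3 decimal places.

r = (nΣXY − ΣXΣY) / √[(nΣX² − (ΣX)²)(nΣY² − (ΣY)²)]
Numerator: 12×6619 − 236×362 = -6004
Denominator: √[(73656 − 55696)(133896 − 131044)] = √[17960 × 2852] = 7156.9491
r = -6004 / 7156.9491 ≈ -0.839

-0.839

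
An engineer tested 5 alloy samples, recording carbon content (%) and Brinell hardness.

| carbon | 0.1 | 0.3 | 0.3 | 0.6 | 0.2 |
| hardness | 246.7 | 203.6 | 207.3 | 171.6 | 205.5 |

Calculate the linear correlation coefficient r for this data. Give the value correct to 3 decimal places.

n = 5, Σx = 1.5, Σy = 1034.7, Σx² = 0.59, Σy² = 216963.95, Σxy = 292
nΣxy − ΣxΣy = 1460 − 1552.05 = -92.05
nΣx² − (Σx)² = 2.95 − 2.25 = 0.7; nΣy² − (Σy)² = 1084819.75 − 1070604.09 = 14215.66
r = -92.05 / √(0.7 × 14215.66) = -92.05 / 99.7545 ≈ -0.923

-0.923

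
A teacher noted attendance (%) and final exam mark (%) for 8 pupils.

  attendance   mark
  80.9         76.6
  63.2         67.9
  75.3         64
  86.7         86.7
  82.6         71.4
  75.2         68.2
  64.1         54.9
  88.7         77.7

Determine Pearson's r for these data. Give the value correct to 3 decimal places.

0.810

n = 8, Σx = 616.7, Σy = 567.4, Σx² = 48180.33, Σy² = 40891.36, Σxy = 44261.67
nΣxy − ΣxΣy = 354093.36 − 349915.58 = 4177.78
nΣx² − (Σx)² = 385442.64 − 380318.89 = 5123.75; nΣy² − (Σy)² = 327130.88 − 321942.76 = 5188.12
r = 4177.78 / √(5123.75 × 5188.12) = 4177.78 / 5155.8345 ≈ 0.810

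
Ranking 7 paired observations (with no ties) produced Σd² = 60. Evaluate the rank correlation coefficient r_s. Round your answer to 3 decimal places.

-0.071

ρ = 1 − 6Σd² / [n(n²−1)] = 1 − 6×60 / (7×48)
  = 1 − 360/336 = 1 − 1.0714 ≈ -0.071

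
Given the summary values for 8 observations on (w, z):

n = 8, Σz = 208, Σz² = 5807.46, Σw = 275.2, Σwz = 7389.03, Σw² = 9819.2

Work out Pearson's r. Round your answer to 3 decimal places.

r = (nΣwz − ΣwΣz) / √[(nΣw² − (Σw)²)(nΣz² − (Σz)²)]
Numerator: 8×7389.03 − 275.2×208 = 1870.64
Denominator: √[(78553.6 − 75735.04)(46459.68 − 43264)] = √[2818.56 × 3195.68] = 3001.2024
r = 1870.64 / 3001.2024 ≈ 0.623

0.623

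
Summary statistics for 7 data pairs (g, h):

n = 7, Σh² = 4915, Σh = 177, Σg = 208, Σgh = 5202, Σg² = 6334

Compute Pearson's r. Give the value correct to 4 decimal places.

-0.2212

r = (nΣgh − ΣgΣh) / √[(nΣg² − (Σg)²)(nΣh² − (Σh)²)]
Numerator: 7×5202 − 208×177 = -402
Denominator: √[(44338 − 43264)(34405 − 31329)] = √[1074 × 3076] = 1817.5874
r = -402 / 1817.5874 ≈ -0.2212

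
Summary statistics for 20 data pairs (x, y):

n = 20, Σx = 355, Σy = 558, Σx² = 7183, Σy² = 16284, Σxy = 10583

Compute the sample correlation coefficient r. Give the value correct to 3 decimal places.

0.854

r = (nΣxy − ΣxΣy) / √[(nΣx² − (Σx)²)(nΣy² − (Σy)²)]
Numerator: 20×10583 − 355×558 = 13570
Denominator: √[(143660 − 126025)(325680 − 311364)] = √[17635 × 14316] = 15889.0736
r = 13570 / 15889.0736 ≈ 0.854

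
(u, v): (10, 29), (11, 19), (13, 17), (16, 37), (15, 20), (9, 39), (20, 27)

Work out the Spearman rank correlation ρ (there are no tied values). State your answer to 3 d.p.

-0.214

Rank u: 2, 3, 4, 6, 5, 1, 7
Rank v: 5, 2, 1, 6, 3, 7, 4
d = rank(u) − rank(v): -3, 1, 3, 0, 2, -6, 3; Σd² = 68
ρ = 1 − 6Σd² / [n(n²−1)] = 1 − 6×68 / (7×48) = 1 − 408/336 ≈ -0.214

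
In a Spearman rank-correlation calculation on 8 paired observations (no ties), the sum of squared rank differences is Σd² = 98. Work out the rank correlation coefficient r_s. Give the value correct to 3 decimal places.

-0.167

ρ = 1 − 6Σd² / [n(n²−1)] = 1 − 6×98 / (8×63)
  = 1 − 588/504 = 1 − 1.1667 ≈ -0.167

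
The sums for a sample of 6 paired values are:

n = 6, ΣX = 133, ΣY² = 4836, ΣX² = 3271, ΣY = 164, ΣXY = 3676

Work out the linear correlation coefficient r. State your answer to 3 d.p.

r = (nΣXY − ΣXΣY) / √[(nΣX² − (ΣX)²)(nΣY² − (ΣY)²)]
Numerator: 6×3676 − 133×164 = 244
Denominator: √[(19626 − 17689)(29016 − 26896)] = √[1937 × 2120] = 2026.4353
r = 244 / 2026.4353 ≈ 0.120

0.120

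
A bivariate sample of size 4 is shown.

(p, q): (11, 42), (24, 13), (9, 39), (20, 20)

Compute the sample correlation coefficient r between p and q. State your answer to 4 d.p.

n = 4, Σp = 64, Σq = 114, Σp² = 1178, Σq² = 3854, Σpq = 1525
nΣpq − ΣpΣq = 6100 − 7296 = -1196
nΣp² − (Σp)² = 4712 − 4096 = 616; nΣq² − (Σq)² = 15416 − 12996 = 2420
r = -1196 / √(616 × 2420) = -1196 / 1220.9504 ≈ -0.9796

-0.9796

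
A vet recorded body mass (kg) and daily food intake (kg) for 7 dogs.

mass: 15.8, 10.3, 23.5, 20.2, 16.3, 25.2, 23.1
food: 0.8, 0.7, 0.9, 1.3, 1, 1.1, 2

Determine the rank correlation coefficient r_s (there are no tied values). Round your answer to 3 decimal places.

Rank mass: 2, 1, 6, 4, 3, 7, 5
Rank food: 2, 1, 3, 6, 4, 5, 7
d = rank(mass) − rank(food): 0, 0, 3, -2, -1, 2, -2; Σd² = 22
ρ = 1 − 6Σd² / [n(n²−1)] = 1 − 6×22 / (7×48) = 1 − 132/336 ≈ 0.607

0.607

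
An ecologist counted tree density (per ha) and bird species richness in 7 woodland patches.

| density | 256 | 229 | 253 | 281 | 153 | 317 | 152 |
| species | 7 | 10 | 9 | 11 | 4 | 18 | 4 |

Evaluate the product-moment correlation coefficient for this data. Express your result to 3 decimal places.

n = 7, Σx = 1641, Σy = 63, Σx² = 407949, Σy² = 707, Σxy = 16376
nΣxy − ΣxΣy = 114632 − 103383 = 11249
nΣx² − (Σx)² = 2855643 − 2692881 = 162762; nΣy² − (Σy)² = 4949 − 3969 = 980
r = 11249 / √(162762 × 980) = 11249 / 12629.5986 ≈ 0.891

0.891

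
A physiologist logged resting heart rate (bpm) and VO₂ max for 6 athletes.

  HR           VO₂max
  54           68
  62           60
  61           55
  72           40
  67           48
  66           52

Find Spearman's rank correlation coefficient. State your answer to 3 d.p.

Rank HR: 1, 3, 2, 6, 5, 4
Rank VO₂max: 6, 5, 4, 1, 2, 3
d = rank(HR) − rank(VO₂max): -5, -2, -2, 5, 3, 1; Σd² = 68
ρ = 1 − 6Σd² / [n(n²−1)] = 1 − 6×68 / (6×35) = 1 − 408/210 ≈ -0.943

-0.943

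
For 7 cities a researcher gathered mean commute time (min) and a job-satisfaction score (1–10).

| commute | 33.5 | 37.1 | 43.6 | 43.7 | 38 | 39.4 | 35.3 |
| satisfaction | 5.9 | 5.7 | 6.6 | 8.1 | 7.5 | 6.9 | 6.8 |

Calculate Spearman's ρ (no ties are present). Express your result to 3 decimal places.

0.607

Rank commute: 1, 3, 6, 7, 4, 5, 2
Rank satisfaction: 2, 1, 3, 7, 6, 5, 4
d = rank(commute) − rank(satisfaction): -1, 2, 3, 0, -2, 0, -2; Σd² = 22
ρ = 1 − 6Σd² / [n(n²−1)] = 1 − 6×22 / (7×48) = 1 − 132/336 ≈ 0.607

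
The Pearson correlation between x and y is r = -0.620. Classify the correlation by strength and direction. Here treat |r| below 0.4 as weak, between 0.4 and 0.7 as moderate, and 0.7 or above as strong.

r = -0.620 < 0 so the relationship is negative.
|r| = 0.620, which falls in the moderate range.

moderate negative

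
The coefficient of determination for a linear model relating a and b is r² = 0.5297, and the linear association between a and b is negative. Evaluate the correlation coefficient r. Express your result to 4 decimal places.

-0.7278

|r| = √0.5297 = 0.7278
The association is negative, so r = −0.7278.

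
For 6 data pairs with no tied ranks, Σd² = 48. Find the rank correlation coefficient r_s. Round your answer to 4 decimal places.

-0.3714

ρ = 1 − 6Σd² / [n(n²−1)] = 1 − 6×48 / (6×35)
  = 1 − 288/210 = 1 − 1.37143 ≈ -0.3714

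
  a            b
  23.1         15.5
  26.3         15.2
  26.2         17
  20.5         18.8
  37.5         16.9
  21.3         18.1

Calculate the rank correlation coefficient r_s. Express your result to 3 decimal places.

-0.714

Rank a: 3, 5, 4, 1, 6, 2
Rank b: 2, 1, 4, 6, 3, 5
d = rank(a) − rank(b): 1, 4, 0, -5, 3, -3; Σd² = 60
ρ = 1 − 6Σd² / [n(n²−1)] = 1 − 6×60 / (6×35) = 1 − 360/210 ≈ -0.714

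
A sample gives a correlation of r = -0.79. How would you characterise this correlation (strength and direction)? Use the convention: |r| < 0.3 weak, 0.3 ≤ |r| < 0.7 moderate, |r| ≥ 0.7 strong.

r = -0.79 < 0 so the relationship is negative.
|r| = 0.79, which falls in the strong range.

strong negative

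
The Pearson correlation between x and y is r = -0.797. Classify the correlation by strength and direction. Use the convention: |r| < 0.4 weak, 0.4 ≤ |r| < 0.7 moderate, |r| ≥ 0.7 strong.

strong negative

r = -0.797 < 0 so the relationship is negative.
|r| = 0.797, which falls in the strong range.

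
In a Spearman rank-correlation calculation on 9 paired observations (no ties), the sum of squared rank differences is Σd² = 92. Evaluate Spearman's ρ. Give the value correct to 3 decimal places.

0.233

ρ = 1 − 6Σd² / [n(n²−1)] = 1 − 6×92 / (9×80)
  = 1 − 552/720 = 1 − 0.7667 ≈ 0.233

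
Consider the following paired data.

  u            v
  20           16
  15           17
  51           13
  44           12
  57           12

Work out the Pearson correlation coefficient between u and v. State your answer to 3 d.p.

n = 5, Σu = 187, Σv = 70, Σu² = 8411, Σv² = 1002, Σuv = 2450
nΣuv − ΣuΣv = 12250 − 13090 = -840
nΣu² − (Σu)² = 42055 − 34969 = 7086; nΣv² − (Σv)² = 5010 − 4900 = 110
r = -840 / √(7086 × 110) = -840 / 882.8703 ≈ -0.951

-0.951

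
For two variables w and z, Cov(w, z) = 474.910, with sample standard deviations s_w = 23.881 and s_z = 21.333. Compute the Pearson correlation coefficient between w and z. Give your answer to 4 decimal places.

r = Cov(w,z) / (s_w · s_z) = 474.910 / (23.881 × 21.333)
  = 474.910 / 509.4534 ≈ 0.9322

0.9322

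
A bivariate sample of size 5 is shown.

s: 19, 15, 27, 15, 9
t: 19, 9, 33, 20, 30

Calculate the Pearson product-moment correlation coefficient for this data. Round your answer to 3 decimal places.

n = 5, Σs = 85, Σt = 111, Σs² = 1621, Σt² = 2831, Σst = 1957
nΣst − ΣsΣt = 9785 − 9435 = 350
nΣs² − (Σs)² = 8105 − 7225 = 880; nΣt² − (Σt)² = 14155 − 12321 = 1834
r = 350 / √(880 × 1834) = 350 / 1270.4015 ≈ 0.276

0.276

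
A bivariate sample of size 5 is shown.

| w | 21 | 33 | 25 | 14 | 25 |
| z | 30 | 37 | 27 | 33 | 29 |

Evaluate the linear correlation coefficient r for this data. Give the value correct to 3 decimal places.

n = 5, Σw = 118, Σz = 156, Σw² = 2976, Σz² = 4928, Σwz = 3713
nΣwz − ΣwΣz = 18565 − 18408 = 157
nΣw² − (Σw)² = 14880 − 13924 = 956; nΣz² − (Σz)² = 24640 − 24336 = 304
r = 157 / √(956 × 304) = 157 / 539.0955 ≈ 0.291

0.291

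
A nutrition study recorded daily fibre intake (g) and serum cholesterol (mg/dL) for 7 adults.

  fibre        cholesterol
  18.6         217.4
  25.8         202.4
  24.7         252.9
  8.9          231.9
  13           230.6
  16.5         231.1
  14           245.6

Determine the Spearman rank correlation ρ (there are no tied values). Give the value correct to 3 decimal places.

Rank fibre: 5, 7, 6, 1, 2, 4, 3
Rank cholesterol: 2, 1, 7, 5, 3, 4, 6
d = rank(fibre) − rank(cholesterol): 3, 6, -1, -4, -1, 0, -3; Σd² = 72
ρ = 1 − 6Σd² / [n(n²−1)] = 1 − 6×72 / (7×48) = 1 − 432/336 ≈ -0.286

-0.286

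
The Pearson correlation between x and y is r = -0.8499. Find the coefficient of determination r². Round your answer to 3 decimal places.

r² = (-0.8499)² = 0.722

0.722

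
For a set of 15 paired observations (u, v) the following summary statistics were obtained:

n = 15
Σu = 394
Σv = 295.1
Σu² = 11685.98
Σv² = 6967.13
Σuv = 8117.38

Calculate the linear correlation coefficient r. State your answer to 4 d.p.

0.2938

r = (nΣuv − ΣuΣv) / √[(nΣu² − (Σu)²)(nΣv² − (Σv)²)]
Numerator: 15×8117.38 − 394×295.1 = 5491.3
Denominator: √[(175289.7 − 155236)(104506.95 − 87084.01)] = √[20053.7 × 17422.94] = 18692.0949
r = 5491.3 / 18692.0949 ≈ 0.2938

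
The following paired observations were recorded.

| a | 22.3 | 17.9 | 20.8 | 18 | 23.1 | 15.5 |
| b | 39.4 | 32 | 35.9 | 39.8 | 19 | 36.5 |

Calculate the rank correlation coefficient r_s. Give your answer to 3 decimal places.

Rank a: 5, 2, 4, 3, 6, 1
Rank b: 5, 2, 3, 6, 1, 4
d = rank(a) − rank(b): 0, 0, 1, -3, 5, -3; Σd² = 44
ρ = 1 − 6Σd² / [n(n²−1)] = 1 − 6×44 / (6×35) = 1 − 264/210 ≈ -0.257

-0.257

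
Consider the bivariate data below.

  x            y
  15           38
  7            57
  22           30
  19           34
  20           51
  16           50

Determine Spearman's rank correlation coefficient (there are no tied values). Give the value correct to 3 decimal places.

Rank x: 2, 1, 6, 4, 5, 3
Rank y: 3, 6, 1, 2, 5, 4
d = rank(x) − rank(y): -1, -5, 5, 2, 0, -1; Σd² = 56
ρ = 1 − 6Σd² / [n(n²−1)] = 1 − 6×56 / (6×35) = 1 − 336/210 ≈ -0.600

-0.600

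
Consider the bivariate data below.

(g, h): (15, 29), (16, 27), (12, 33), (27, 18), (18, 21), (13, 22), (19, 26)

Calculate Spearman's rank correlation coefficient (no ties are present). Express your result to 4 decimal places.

-0.7143

Rank g: 3, 4, 1, 7, 5, 2, 6
Rank h: 6, 5, 7, 1, 2, 3, 4
d = rank(g) − rank(h): -3, -1, -6, 6, 3, -1, 2; Σd² = 96
ρ = 1 − 6Σd² / [n(n²−1)] = 1 − 6×96 / (7×48) = 1 − 576/336 ≈ -0.7143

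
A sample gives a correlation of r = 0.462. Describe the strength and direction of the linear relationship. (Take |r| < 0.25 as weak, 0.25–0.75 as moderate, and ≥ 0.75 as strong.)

moderate positive

r = 0.462 > 0 so the relationship is positive.
|r| = 0.462, which falls in the moderate range.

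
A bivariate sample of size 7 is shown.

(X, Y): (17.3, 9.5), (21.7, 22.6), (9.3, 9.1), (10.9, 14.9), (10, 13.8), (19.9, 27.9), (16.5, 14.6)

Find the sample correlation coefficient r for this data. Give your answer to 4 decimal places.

0.6793

n = 7, ΣX = 105.6, ΣY = 112.4, ΣX² = 1743.74, ΣY² = 2087.84, ΣXY = 1835.92
nΣXY − ΣXΣY = 12851.44 − 11869.44 = 982
nΣX² − (ΣX)² = 12206.18 − 11151.36 = 1054.82; nΣY² − (ΣY)² = 14614.88 − 12633.76 = 1981.12
r = 982 / √(1054.82 × 1981.12) = 982 / 1445.5881 ≈ 0.6793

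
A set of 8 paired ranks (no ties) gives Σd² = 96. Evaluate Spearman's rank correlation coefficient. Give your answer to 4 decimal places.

-0.1429

ρ = 1 − 6Σd² / [n(n²−1)] = 1 − 6×96 / (8×63)
  = 1 − 576/504 = 1 − 1.14286 ≈ -0.1429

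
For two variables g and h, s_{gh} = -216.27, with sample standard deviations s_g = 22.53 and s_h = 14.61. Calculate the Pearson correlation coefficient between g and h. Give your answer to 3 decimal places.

-0.657

r = Cov(g,h) / (s_g · s_h) = -216.27 / (22.53 × 14.61)
  = -216.27 / 329.1633 ≈ -0.657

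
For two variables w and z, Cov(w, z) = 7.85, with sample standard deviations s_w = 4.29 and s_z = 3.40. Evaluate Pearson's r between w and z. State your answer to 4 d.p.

0.5382

r = Cov(w,z) / (s_w · s_z) = 7.85 / (4.29 × 3.40)
  = 7.85 / 14.5860 ≈ 0.5382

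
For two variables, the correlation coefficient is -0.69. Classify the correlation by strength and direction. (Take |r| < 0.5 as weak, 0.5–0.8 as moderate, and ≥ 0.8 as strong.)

r = -0.69 < 0 so the relationship is negative.
|r| = 0.69, which falls in the moderate range.

moderate negative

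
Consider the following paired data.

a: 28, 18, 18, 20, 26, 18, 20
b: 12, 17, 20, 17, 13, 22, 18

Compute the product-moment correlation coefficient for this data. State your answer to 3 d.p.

-0.905

n = 7, Σa = 148, Σb = 119, Σa² = 3232, Σb² = 2099, Σab = 2436
nΣab − ΣaΣb = 17052 − 17612 = -560
nΣa² − (Σa)² = 22624 − 21904 = 720; nΣb² − (Σb)² = 14693 − 14161 = 532
r = -560 / √(720 × 532) = -560 / 618.9023 ≈ -0.905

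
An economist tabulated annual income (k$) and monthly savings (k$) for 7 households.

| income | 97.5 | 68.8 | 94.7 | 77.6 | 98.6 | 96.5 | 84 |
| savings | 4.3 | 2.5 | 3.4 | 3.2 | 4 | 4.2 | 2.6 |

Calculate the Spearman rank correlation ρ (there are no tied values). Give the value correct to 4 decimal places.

Rank income: 6, 1, 4, 2, 7, 5, 3
Rank savings: 7, 1, 4, 3, 5, 6, 2
d = rank(income) − rank(savings): -1, 0, 0, -1, 2, -1, 1; Σd² = 8
ρ = 1 − 6Σd² / [n(n²−1)] = 1 − 6×8 / (7×48) = 1 − 48/336 ≈ 0.8571

0.8571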